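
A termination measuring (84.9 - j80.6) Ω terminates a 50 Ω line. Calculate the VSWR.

VSWR ≈ 3.53

Γ = (Z_L − Z_0)/(Z_L + Z_0) = (34.9 − j80.6)/(134.9 − j80.6)
|Γ| = 87.8/157 = 0.559
VSWR = (1 + |Γ|)/(1 − |Γ|) = 1.56/0.441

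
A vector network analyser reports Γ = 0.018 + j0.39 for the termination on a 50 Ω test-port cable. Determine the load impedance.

Z_L = Z_0·(1 + Γ)/(1 − Γ) = 50·(1.02 + j0.39)/(0.982 − j0.39)

Z_L ≈ 38 + j34.9 Ω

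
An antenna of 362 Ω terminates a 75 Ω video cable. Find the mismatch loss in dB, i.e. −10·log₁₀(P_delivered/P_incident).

Γ = (362 − 75)/(362 + 75) = 0.657
|Γ|² = 0.431, so P_del/P_inc = 1 − |Γ|² = 0.569
ML = −10·log₁₀(1 − |Γ|²)

mismatch loss ≈ 2.45 dB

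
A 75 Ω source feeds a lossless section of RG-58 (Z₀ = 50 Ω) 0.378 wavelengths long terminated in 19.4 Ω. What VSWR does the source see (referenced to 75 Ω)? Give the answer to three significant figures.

βl = 2π × 0.378 = 136°
tan(βl) = -0.963
Z_in = Z_0·(Z_L + jZ_0·tanβl)/(Z_0 + jZ_L·tanβl) = 32.8 − j35.9 Ω
Γ_s = (Z_in − Z_s)/(Z_in + Z_s) = (-42.2 − j35.9)/(108 − j35.9), |Γ_s| = 0.487
VSWR = (1 + |Γ_s|)/(1 − |Γ_s|)

VSWR ≈ 2.9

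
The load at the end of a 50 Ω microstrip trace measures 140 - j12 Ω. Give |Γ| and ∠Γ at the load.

Γ ≈ 0.477 ∠ -3.98°

Γ = (Z_L − Z_0)/(Z_L + Z_0) = (90 − j12)/(190 − j12)
|Γ| = 90.8/190 = 0.477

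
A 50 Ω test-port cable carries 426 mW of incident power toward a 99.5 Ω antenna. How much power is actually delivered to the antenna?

P_delivered ≈ 379 mW

Γ = (99.5 − 50)/(99.5 + 50) = 0.331
|Γ|² = 0.11
P_refl = |Γ|²·P_inc = 46.7 mW, P_del = (1 − |Γ|²)·P_inc = 379 mW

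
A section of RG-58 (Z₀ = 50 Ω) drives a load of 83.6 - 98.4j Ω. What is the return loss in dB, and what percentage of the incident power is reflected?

RL ≈ 4.06 dB; 39.3% of incident power reflected

Γ = (33.6 − j98.4)/(133.6 − j98.4), |Γ| = 0.627
RL = −20·log₁₀(0.627) = 4.06 dB
P_refl/P_inc = |Γ|² = 0.393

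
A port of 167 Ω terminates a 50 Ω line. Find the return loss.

RL ≈ 5.37 dB

Γ = (167 − 50)/(167 + 50) = 0.539
RL = −20·log₁₀|Γ| = −20·log₁₀(0.539)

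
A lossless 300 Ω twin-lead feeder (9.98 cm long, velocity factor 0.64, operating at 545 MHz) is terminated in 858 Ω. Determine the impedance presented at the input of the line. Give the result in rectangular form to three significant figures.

λ = v/f = 0.64·c / 545 MHz = 0.352 m
βl = 2π·l/λ = 2π × 0.283 = 102°
tan(βl) = tan(102°) = -4.71
Z_in = Z_0·(Z_L + jZ_0·tanβl)/(Z_0 + jZ_L·tanβl)
     = 300·(858 − j1410)/(300 − j4040)

Z_in ≈ 109 + j55.6 Ω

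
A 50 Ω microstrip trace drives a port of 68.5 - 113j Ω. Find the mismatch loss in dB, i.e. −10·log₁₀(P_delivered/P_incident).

mismatch loss ≈ 2.92 dB

Γ = (18.5 − j113)/(118.5 − j113), |Γ| = 0.699
|Γ|² = 0.489, so P_del/P_inc = 1 − |Γ|² = 0.511
ML = −10·log₁₀(1 − |Γ|²)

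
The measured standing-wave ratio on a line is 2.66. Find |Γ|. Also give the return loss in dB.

|Γ| ≈ 0.454; return loss ≈ 6.87 dB

|Γ| = (S − 1)/(S + 1) = (2.66 − 1)/(2.66 + 1) = 1.66/3.66
RL = −20·log₁₀|Γ| = −20·log₁₀(0.454)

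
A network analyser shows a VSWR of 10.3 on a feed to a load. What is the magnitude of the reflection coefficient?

|Γ| = (S − 1)/(S + 1) = (10.3 − 1)/(10.3 + 1) = 9.3/11.3

|Γ| ≈ 0.823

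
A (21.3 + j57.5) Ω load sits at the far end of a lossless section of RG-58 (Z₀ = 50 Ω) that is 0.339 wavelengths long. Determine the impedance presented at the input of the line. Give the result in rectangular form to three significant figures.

Z_in ≈ 8.89 − j5.76 Ω

βl = 2π × 0.339 = 122°
tan(βl) = tan(122°) = -1.6
Z_in = Z_0·(Z_L + jZ_0·tanβl)/(Z_0 + jZ_L·tanβl)
     = 50·(21.3 − j22.4)/(142 − j34)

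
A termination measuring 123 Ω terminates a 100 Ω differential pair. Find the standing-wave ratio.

VSWR ≈ 1.23

Γ = (123 − 100)/(123 + 100) = 0.103
VSWR = (1 + 0.103)/(1 − 0.103)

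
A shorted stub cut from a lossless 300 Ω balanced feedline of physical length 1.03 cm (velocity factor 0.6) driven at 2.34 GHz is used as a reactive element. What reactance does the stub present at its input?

λ = v/f = 0.6·c / 2.34 GHz = 0.0769 m
βl = 2π·l/λ = 2π × 0.134 = 48.2°
tan(βl) = 1.12
For a shorted stub, Z_in = jZ_0·tan(βl)

X_in ≈ 336 Ω (inductive)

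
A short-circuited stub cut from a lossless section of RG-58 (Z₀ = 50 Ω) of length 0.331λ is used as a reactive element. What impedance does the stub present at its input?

βl = 2π × 0.331 = 119°
tan(βl) = -1.79
For a short-circuited stub, Z_in = jZ_0·tan(βl)

Z_in ≈ −j89.6 Ω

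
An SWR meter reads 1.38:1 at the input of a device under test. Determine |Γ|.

|Γ| = (S − 1)/(S + 1) = (1.38 − 1)/(1.38 + 1) = 0.38/2.38

|Γ| ≈ 0.16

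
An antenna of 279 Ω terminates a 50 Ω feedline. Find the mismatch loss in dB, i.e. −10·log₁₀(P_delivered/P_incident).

Γ = (279 − 50)/(279 + 50) = 0.696
|Γ|² = 0.484, so P_del/P_inc = 1 − |Γ|² = 0.516
ML = −10·log₁₀(1 − |Γ|²)

mismatch loss ≈ 2.88 dB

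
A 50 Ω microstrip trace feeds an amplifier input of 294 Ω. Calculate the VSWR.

VSWR ≈ 5.88

Γ = (294 − 50)/(294 + 50) = 0.709
VSWR = (1 + 0.709)/(1 − 0.709)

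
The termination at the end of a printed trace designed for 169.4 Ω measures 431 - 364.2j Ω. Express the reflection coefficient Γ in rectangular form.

Γ = (Z_L − Z_0)/(Z_L + Z_0) = (261.6 − j364.2)/(600.4 − j364.2)

Γ ≈ 0.587 − j0.25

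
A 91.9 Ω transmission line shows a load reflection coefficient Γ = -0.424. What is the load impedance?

Z_L = Z_0·(1 + Γ)/(1 − Γ) = 91.9·(0.576)/(1.42)

Z_L ≈ 37.2 Ω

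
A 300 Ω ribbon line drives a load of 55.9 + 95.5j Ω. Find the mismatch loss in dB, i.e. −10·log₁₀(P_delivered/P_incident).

mismatch loss ≈ 3.06 dB

Γ = (-244.1 + j95.5)/(355.9 + j95.5), |Γ| = 0.711
|Γ|² = 0.506, so P_del/P_inc = 1 − |Γ|² = 0.494
ML = −10·log₁₀(1 − |Γ|²)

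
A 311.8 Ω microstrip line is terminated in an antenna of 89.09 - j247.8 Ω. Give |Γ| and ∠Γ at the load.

Γ ≈ 0.707 ∠ -100°

Γ = (Z_L − Z_0)/(Z_L + Z_0) = (-222.7 − j247.8)/(400.9 − j247.8)
|Γ| = 333/471 = 0.707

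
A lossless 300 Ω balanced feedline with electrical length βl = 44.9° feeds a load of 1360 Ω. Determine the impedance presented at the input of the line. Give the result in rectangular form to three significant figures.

Z_in ≈ 127 − j273 Ω

tan(βl) = tan(44.9°) = 0.997
Z_in = Z_0·(Z_L + jZ_0·tanβl)/(Z_0 + jZ_L·tanβl)
     = 300·(1360 + j299)/(300 + j1360)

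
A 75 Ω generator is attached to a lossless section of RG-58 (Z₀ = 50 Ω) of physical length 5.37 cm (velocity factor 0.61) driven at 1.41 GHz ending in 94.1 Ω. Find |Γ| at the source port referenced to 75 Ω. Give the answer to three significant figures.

|Γ| ≈ 0.284

λ = v/f = 0.61·c / 1.41 GHz = 0.13 m
βl = 2π·l/λ = 2π × 0.414 = 149°
tan(βl) = -0.602
Z_in = Z_0·(Z_L + jZ_0·tanβl)/(Z_0 + jZ_L·tanβl) = 56.1 + j33.5 Ω
Γ_s = (Z_in − Z_s)/(Z_in + Z_s) = (-18.9 + j33.5)/(131 + j33.5), |Γ_s| = 0.284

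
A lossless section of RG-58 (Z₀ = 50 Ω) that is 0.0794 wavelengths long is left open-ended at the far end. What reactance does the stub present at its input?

βl = 2π × 0.0794 = 28.6°
tan(βl) = 0.545
For an open-ended stub, Z_in = −jZ_0·cot(βl) = −jZ_0/tan(βl)

X_in ≈ -91.8 Ω (capacitive)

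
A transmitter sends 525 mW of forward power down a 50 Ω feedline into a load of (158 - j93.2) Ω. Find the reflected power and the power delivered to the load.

|Γ| = |(108 − j93.2)/(208 − j93.2)| = 0.626
|Γ|² = 0.392
P_refl = |Γ|²·P_inc = 206 mW, P_del = (1 − |Γ|²)·P_inc = 319 mW

P_reflected ≈ 206 mW; P_delivered ≈ 319 mW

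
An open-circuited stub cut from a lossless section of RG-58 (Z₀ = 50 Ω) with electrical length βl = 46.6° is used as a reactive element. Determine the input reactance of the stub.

tan(βl) = 1.06
For an open-circuited stub, Z_in = −jZ_0·cot(βl) = −jZ_0/tan(βl)

X_in ≈ -47.3 Ω (capacitive)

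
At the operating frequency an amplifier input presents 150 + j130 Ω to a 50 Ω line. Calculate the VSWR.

Γ = (Z_L − Z_0)/(Z_L + Z_0) = (100 + j130)/(200 + j130)
|Γ| = 164/239 = 0.688
VSWR = (1 + |Γ|)/(1 − |Γ|) = 1.69/0.312

VSWR ≈ 5.4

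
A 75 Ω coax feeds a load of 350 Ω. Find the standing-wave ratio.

VSWR ≈ 4.67

Γ = (350 − 75)/(350 + 75) = 0.647
VSWR = (1 + 0.647)/(1 − 0.647)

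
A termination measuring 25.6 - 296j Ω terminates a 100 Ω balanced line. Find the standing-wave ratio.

Γ = (Z_L − Z_0)/(Z_L + Z_0) = (-74.4 − j296)/(125.6 − j296)
|Γ| = 305/322 = 0.949
VSWR = (1 + |Γ|)/(1 − |Γ|) = 1.95/0.0508

VSWR ≈ 38.4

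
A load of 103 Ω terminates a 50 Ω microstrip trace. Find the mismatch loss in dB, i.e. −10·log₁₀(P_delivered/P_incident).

mismatch loss ≈ 0.555 dB

Γ = (103 − 50)/(103 + 50) = 0.346
|Γ|² = 0.12, so P_del/P_inc = 1 − |Γ|² = 0.88
ML = −10·log₁₀(1 − |Γ|²)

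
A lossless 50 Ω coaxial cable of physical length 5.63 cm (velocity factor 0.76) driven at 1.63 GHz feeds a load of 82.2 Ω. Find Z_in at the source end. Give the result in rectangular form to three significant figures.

Z_in ≈ 52.6 + j25.6 Ω

λ = v/f = 0.76·c / 1.63 GHz = 0.14 m
βl = 2π·l/λ = 2π × 0.402 = 145°
tan(βl) = tan(145°) = -0.703
Z_in = Z_0·(Z_L + jZ_0·tanβl)/(Z_0 + jZ_L·tanβl)
     = 50·(82.2 − j35.1)/(50 − j57.8)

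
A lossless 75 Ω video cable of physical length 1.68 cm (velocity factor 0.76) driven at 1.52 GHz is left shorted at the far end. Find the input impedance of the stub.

λ = v/f = 0.76·c / 1.52 GHz = 0.15 m
βl = 2π·l/λ = 2π × 0.112 = 40.3°
tan(βl) = 0.849
For a shorted stub, Z_in = jZ_0·tan(βl)

Z_in ≈ +j63.6 Ω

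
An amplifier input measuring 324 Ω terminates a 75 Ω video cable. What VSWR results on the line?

Γ = (324 − 75)/(324 + 75) = 0.624
VSWR = (1 + 0.624)/(1 − 0.624)

VSWR ≈ 4.32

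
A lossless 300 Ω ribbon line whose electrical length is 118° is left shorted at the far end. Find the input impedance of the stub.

Z_in ≈ −j564 Ω

tan(βl) = -1.88
For a shorted stub, Z_in = jZ_0·tan(βl)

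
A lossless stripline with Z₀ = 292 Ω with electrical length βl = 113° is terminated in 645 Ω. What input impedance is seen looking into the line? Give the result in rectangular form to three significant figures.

tan(βl) = tan(113°) = -2.36
Z_in = Z_0·(Z_L + jZ_0·tanβl)/(Z_0 + jZ_L·tanβl)
     = 292·(645 − j688)/(292 − j1520)

Z_in ≈ 150 + j95 Ω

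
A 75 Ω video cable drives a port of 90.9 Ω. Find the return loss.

Γ = (90.9 − 75)/(90.9 + 75) = 0.0958
RL = −20·log₁₀|Γ| = −20·log₁₀(0.0958)

RL ≈ 20.4 dB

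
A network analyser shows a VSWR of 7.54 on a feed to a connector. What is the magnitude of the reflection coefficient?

|Γ| = (S − 1)/(S + 1) = (7.54 − 1)/(7.54 + 1) = 6.54/8.54

|Γ| ≈ 0.766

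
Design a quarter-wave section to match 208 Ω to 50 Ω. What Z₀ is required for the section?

Z_qwt = √(Z_0·R_L) = √(50 × 208) = √10400

Z_qwt ≈ 102 Ω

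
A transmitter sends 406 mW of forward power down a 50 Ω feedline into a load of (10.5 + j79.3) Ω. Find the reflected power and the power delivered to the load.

|Γ| = |(-39.5 + j79.3)/(60.5 + j79.3)| = 0.888
|Γ|² = 0.789
P_refl = |Γ|²·P_inc = 320 mW, P_del = (1 − |Γ|²)·P_inc = 85.7 mW

P_reflected ≈ 320 mW; P_delivered ≈ 85.7 mW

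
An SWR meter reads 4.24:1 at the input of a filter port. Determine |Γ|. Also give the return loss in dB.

|Γ| ≈ 0.618; return loss ≈ 4.18 dB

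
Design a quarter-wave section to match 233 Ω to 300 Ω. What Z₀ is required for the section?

Z_qwt ≈ 264 Ω

Z_qwt = √(Z_0·R_L) = √(300 × 233) = √69900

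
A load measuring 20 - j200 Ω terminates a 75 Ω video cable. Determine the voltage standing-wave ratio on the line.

Γ = (Z_L − Z_0)/(Z_L + Z_0) = (-55 − j200)/(95 − j200)
|Γ| = 207/221 = 0.937
VSWR = (1 + |Γ|)/(1 − |Γ|) = 1.94/0.0632

VSWR ≈ 30.7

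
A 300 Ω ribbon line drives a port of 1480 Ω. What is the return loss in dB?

Γ = (1480 − 300)/(1480 + 300) = 0.663
RL = −20·log₁₀|Γ| = −20·log₁₀(0.663)

RL ≈ 3.57 dB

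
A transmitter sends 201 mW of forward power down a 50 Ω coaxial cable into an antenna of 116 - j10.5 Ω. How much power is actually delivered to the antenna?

P_delivered ≈ 169 mW

|Γ| = |(66 − j10.5)/(166 − j10.5)| = 0.402
|Γ|² = 0.161
P_refl = |Γ|²·P_inc = 32.4 mW, P_del = (1 − |Γ|²)·P_inc = 169 mW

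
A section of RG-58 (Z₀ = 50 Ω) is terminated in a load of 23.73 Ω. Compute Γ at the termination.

Γ = -0.356

Γ = (Z_L − Z_0)/(Z_L + Z_0) = (23.73 − 50)/(23.73 + 50) = -26.27/73.73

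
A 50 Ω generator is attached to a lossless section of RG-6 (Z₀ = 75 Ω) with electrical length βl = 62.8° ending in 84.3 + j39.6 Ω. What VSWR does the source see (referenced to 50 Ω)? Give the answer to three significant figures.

tan(βl) = 1.95
Z_in = Z_0·(Z_L + jZ_0·tanβl)/(Z_0 + jZ_L·tanβl) = 84.3 − j39.6 Ω
Γ_s = (Z_in − Z_s)/(Z_in + Z_s) = (34.3 − j39.6)/(134 − j39.6), |Γ_s| = 0.374
VSWR = (1 + |Γ_s|)/(1 − |Γ_s|)

VSWR ≈ 2.2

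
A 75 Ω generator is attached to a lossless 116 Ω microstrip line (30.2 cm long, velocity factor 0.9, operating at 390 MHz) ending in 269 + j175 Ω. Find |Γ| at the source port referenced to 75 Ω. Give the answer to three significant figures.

λ = v/f = 0.9·c / 390 MHz = 0.692 m
βl = 2π·l/λ = 2π × 0.436 = 157°
tan(βl) = -0.424
Z_in = Z_0·(Z_L + jZ_0·tanβl)/(Z_0 + jZ_L·tanβl) = 86.9 + j129 Ω
Γ_s = (Z_in − Z_s)/(Z_in + Z_s) = (11.9 + j129)/(162 + j129), |Γ_s| = 0.625

|Γ| ≈ 0.625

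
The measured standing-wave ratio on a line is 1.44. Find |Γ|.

|Γ| = (S − 1)/(S + 1) = (1.44 − 1)/(1.44 + 1) = 0.44/2.44

|Γ| ≈ 0.18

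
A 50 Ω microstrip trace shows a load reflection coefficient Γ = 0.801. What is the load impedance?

Z_L = Z_0·(1 + Γ)/(1 − Γ) = 50·(1.8)/(0.199)

Z_L ≈ 453 Ω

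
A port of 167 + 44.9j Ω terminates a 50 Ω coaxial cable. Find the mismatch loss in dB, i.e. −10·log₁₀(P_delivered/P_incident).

mismatch loss ≈ 1.67 dB

Γ = (117 + j44.9)/(217 + j44.9), |Γ| = 0.566
|Γ|² = 0.32, so P_del/P_inc = 1 − |Γ|² = 0.68
ML = −10·log₁₀(1 − |Γ|²)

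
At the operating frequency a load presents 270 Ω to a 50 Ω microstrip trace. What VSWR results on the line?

VSWR ≈ 5.4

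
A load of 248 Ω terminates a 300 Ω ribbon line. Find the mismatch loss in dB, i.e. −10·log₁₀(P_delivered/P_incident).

mismatch loss ≈ 0.0393 dB

Γ = (248 − 300)/(248 + 300) = -0.0949
|Γ|² = 0.009, so P_del/P_inc = 1 − |Γ|² = 0.991
ML = −10·log₁₀(1 − |Γ|²)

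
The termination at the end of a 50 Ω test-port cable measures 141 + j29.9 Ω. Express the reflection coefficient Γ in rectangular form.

Γ ≈ 0.489 + j0.08

Γ = (Z_L − Z_0)/(Z_L + Z_0) = (91 + j29.9)/(191 + j29.9)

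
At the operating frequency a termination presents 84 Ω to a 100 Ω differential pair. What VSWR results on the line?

VSWR ≈ 1.19

For a purely resistive load, VSWR = R_L/Z_0 or Z_0/R_L (whichever > 1) = 100/84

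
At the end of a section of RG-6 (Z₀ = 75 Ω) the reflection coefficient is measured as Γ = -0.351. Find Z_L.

Z_L = Z_0·(1 + Γ)/(1 − Γ) = 75·(0.649)/(1.35)

Z_L ≈ 36 Ω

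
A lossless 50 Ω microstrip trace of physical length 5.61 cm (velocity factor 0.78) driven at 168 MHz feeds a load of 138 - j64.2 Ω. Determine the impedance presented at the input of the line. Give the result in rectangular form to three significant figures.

Z_in ≈ 64.5 − j73 Ω

λ = v/f = 0.78·c / 168 MHz = 1.39 m
βl = 2π·l/λ = 2π × 0.0403 = 14.5°
tan(βl) = tan(14.5°) = 0.259
Z_in = Z_0·(Z_L + jZ_0·tanβl)/(Z_0 + jZ_L·tanβl)
     = 50·(138 − j51.3)/(66.6 + j35.7)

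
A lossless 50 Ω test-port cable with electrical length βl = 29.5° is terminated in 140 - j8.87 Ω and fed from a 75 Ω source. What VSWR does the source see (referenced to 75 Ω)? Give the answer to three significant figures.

tan(βl) = 0.566
Z_in = Z_0·(Z_L + jZ_0·tanβl)/(Z_0 + jZ_L·tanβl) = 49.7 − j53.9 Ω
Γ_s = (Z_in − Z_s)/(Z_in + Z_s) = (-25.3 − j53.9)/(125 − j53.9), |Γ_s| = 0.438
VSWR = (1 + |Γ_s|)/(1 − |Γ_s|)

VSWR ≈ 2.56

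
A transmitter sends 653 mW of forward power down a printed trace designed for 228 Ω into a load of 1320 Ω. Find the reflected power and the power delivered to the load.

Γ = (1320 − 228)/(1320 + 228) = 0.705
|Γ|² = 0.498
P_refl = |Γ|²·P_inc = 325 mW, P_del = (1 − |Γ|²)·P_inc = 328 mW

P_reflected ≈ 325 mW; P_delivered ≈ 328 mW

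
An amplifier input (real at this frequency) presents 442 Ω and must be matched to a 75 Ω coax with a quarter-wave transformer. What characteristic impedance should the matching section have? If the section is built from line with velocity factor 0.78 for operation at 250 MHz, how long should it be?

Z_qwt = √(Z_0·R_L) = √(75 × 442) = √33150
λ = 0.78·c/f = 0.936 m, so l = λ/4 = 0.234 m

Z_qwt ≈ 182 Ω; length ≈ 23.4 cm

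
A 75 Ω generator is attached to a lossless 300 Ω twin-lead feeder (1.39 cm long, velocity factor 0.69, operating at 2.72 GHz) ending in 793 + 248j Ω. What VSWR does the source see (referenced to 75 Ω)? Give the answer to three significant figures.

λ = v/f = 0.69·c / 2.72 GHz = 0.0761 m
βl = 2π·l/λ = 2π × 0.183 = 65.8°
tan(βl) = 2.22
Z_in = Z_0·(Z_L + jZ_0·tanβl)/(Z_0 + jZ_L·tanβl) = 134 − j154 Ω
Γ_s = (Z_in − Z_s)/(Z_in + Z_s) = (58.8 − j154)/(209 − j154), |Γ_s| = 0.636
VSWR = (1 + |Γ_s|)/(1 − |Γ_s|)

VSWR ≈ 4.49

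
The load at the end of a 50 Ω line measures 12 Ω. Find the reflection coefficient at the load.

Γ = (Z_L − Z_0)/(Z_L + Z_0) = (12 − 50)/(12 + 50) = -38/62

Γ = -0.613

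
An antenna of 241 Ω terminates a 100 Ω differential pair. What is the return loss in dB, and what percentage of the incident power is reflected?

RL ≈ 7.67 dB; 17.1% of incident power reflected

Γ = (241 − 100)/(241 + 100) = 0.413
RL = −20·log₁₀(0.413) = 7.67 dB
P_refl/P_inc = |Γ|² = 0.171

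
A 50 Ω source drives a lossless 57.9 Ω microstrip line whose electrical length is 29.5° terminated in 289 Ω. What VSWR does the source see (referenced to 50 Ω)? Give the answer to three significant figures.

tan(βl) = 0.566
Z_in = Z_0·(Z_L + jZ_0·tanβl)/(Z_0 + jZ_L·tanβl) = 42.5 − j87.3 Ω
Γ_s = (Z_in − Z_s)/(Z_in + Z_s) = (-7.49 − j87.3)/(92.5 − j87.3), |Γ_s| = 0.689
VSWR = (1 + |Γ_s|)/(1 − |Γ_s|)

VSWR ≈ 5.43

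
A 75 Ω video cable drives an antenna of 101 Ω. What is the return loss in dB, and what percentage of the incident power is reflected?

RL ≈ 16.6 dB; 2.18% of incident power reflected

Γ = (101 − 75)/(101 + 75) = 0.148
RL = −20·log₁₀(0.148) = 16.6 dB
P_refl/P_inc = |Γ|² = 0.0218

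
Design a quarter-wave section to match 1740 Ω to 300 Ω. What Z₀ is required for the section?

Z_qwt = √(Z_0·R_L) = √(300 × 1740) = √522000

Z_qwt ≈ 722 Ω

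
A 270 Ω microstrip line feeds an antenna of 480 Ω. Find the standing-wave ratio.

Γ = (480 − 270)/(480 + 270) = 0.28
VSWR = (1 + 0.28)/(1 − 0.28)

VSWR ≈ 1.78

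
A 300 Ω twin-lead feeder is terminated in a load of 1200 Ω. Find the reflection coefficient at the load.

Γ = (Z_L − Z_0)/(Z_L + Z_0) = (1200 − 300)/(1200 + 300) = 900/1500

Γ = 0.6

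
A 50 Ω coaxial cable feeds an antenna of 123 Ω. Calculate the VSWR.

Γ = (123 − 50)/(123 + 50) = 0.422
VSWR = (1 + 0.422)/(1 − 0.422)

VSWR ≈ 2.46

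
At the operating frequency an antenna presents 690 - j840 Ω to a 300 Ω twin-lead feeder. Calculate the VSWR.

Γ = (Z_L − Z_0)/(Z_L + Z_0) = (390 − j840)/(990 − j840)
|Γ| = 926/1300 = 0.713
VSWR = (1 + |Γ|)/(1 − |Γ|) = 1.71/0.287

VSWR ≈ 5.98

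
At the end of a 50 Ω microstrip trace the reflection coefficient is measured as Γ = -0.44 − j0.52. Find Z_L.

Z_L = Z_0·(1 + Γ)/(1 − Γ) = 50·(0.56 − j0.52)/(1.44 + j0.52)

Z_L ≈ 11.4 − j22.2 Ω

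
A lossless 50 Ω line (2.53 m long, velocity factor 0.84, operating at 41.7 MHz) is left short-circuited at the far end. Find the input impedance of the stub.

Z_in ≈ −j28 Ω

λ = v/f = 0.84·c / 41.7 MHz = 6.04 m
βl = 2π·l/λ = 2π × 0.419 = 151°
tan(βl) = -0.561
For a short-circuited stub, Z_in = jZ_0·tan(βl)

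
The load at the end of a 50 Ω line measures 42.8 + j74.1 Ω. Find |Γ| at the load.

Γ = (Z_L − Z_0)/(Z_L + Z_0) = (-7.2 + j74.1)/(92.8 + j74.1)
|Γ| = 74.4/119

|Γ| ≈ 0.627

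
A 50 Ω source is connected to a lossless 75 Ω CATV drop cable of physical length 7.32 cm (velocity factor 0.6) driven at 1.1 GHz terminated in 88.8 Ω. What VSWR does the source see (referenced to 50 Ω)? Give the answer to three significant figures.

λ = v/f = 0.6·c / 1.1 GHz = 0.164 m
βl = 2π·l/λ = 2π × 0.447 = 161°
tan(βl) = -0.344
Z_in = Z_0·(Z_L + jZ_0·tanβl)/(Z_0 + jZ_L·tanβl) = 85.2 + j8.88 Ω
Γ_s = (Z_in − Z_s)/(Z_in + Z_s) = (35.2 + j8.88)/(135 + j8.88), |Γ_s| = 0.268
VSWR = (1 + |Γ_s|)/(1 − |Γ_s|)

VSWR ≈ 1.73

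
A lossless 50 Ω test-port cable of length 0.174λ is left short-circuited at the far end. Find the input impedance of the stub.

Z_in ≈ +j96.6 Ω

βl = 2π × 0.174 = 62.6°
tan(βl) = 1.93
For a short-circuited stub, Z_in = jZ_0·tan(βl)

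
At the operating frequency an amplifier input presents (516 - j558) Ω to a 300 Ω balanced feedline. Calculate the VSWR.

VSWR ≈ 4.07

Γ = (Z_L − Z_0)/(Z_L + Z_0) = (216 − j558)/(816 − j558)
|Γ| = 598/989 = 0.605
VSWR = (1 + |Γ|)/(1 − |Γ|) = 1.61/0.395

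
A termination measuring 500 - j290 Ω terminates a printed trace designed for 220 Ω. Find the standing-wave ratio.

Γ = (Z_L − Z_0)/(Z_L + Z_0) = (280 − j290)/(720 − j290)
|Γ| = 403/776 = 0.519
VSWR = (1 + |Γ|)/(1 − |Γ|) = 1.52/0.481

VSWR ≈ 3.16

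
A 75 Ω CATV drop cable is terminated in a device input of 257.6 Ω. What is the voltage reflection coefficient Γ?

Γ = (Z_L − Z_0)/(Z_L + Z_0) = (257.6 − 75)/(257.6 + 75) = 182.6/332.6

Γ = 0.549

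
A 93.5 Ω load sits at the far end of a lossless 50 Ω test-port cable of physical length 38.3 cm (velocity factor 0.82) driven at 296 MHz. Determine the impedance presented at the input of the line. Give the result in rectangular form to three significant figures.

Z_in ≈ 81.4 + j25.7 Ω

λ = v/f = 0.82·c / 296 MHz = 0.831 m
βl = 2π·l/λ = 2π × 0.461 = 166°
tan(βl) = tan(166°) = -0.251
Z_in = Z_0·(Z_L + jZ_0·tanβl)/(Z_0 + jZ_L·tanβl)
     = 50·(93.5 − j12.6)/(50 − j23.5)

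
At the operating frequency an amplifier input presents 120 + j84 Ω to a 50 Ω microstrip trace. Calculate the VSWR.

Γ = (Z_L − Z_0)/(Z_L + Z_0) = (70 + j84)/(170 + j84)
|Γ| = 109/190 = 0.577
VSWR = (1 + |Γ|)/(1 − |Γ|) = 1.58/0.423

VSWR ≈ 3.72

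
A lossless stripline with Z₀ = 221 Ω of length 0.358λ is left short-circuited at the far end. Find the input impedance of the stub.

Z_in ≈ −j274 Ω

βl = 2π × 0.358 = 129°
tan(βl) = -1.24
For a short-circuited stub, Z_in = jZ_0·tan(βl)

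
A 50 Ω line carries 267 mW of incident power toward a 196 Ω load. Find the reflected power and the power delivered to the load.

Γ = (196 − 50)/(196 + 50) = 0.593
|Γ|² = 0.352
P_refl = |Γ|²·P_inc = 94 mW, P_del = (1 − |Γ|²)·P_inc = 173 mW

P_reflected ≈ 94 mW; P_delivered ≈ 173 mW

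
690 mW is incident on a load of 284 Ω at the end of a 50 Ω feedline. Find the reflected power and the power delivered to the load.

Γ = (284 − 50)/(284 + 50) = 0.701
|Γ|² = 0.491
P_refl = |Γ|²·P_inc = 339 mW, P_del = (1 − |Γ|²)·P_inc = 351 mW

P_reflected ≈ 339 mW; P_delivered ≈ 351 mW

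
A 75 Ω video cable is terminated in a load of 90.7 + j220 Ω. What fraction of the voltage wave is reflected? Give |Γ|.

|Γ| ≈ 0.801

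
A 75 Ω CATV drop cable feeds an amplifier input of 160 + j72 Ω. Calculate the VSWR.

VSWR ≈ 2.66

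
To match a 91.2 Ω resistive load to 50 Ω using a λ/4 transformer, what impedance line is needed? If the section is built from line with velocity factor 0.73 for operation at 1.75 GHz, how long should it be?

Z_qwt = √(Z_0·R_L) = √(50 × 91.2) = √4560
λ = 0.73·c/f = 0.125 m, so l = λ/4 = 0.0313 m

Z_qwt ≈ 67.5 Ω; length ≈ 3.13 cm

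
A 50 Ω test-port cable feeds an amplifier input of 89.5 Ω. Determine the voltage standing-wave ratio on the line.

VSWR ≈ 1.79

For a purely resistive load, VSWR = R_L/Z_0 or Z_0/R_L (whichever > 1) = 89.5/50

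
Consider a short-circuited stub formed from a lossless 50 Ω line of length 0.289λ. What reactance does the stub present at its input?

βl = 2π × 0.289 = 104°
tan(βl) = -4
For a short-circuited stub, Z_in = jZ_0·tan(βl)

X_in ≈ -200 Ω (capacitive)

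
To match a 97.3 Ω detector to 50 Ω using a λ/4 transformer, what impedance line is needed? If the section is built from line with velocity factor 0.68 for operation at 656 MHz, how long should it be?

Z_qwt ≈ 69.7 Ω; length ≈ 7.77 cm

Z_qwt = √(Z_0·R_L) = √(50 × 97.3) = √4865
λ = 0.68·c/f = 0.311 m, so l = λ/4 = 0.0777 m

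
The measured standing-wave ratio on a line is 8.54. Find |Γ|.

|Γ| ≈ 0.79

|Γ| = (S − 1)/(S + 1) = (8.54 − 1)/(8.54 + 1) = 7.54/9.54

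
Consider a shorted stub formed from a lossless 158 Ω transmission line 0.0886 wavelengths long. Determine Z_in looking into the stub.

Z_in ≈ +j98.3 Ω

βl = 2π × 0.0886 = 31.9°
tan(βl) = 0.622
For a shorted stub, Z_in = jZ_0·tan(βl)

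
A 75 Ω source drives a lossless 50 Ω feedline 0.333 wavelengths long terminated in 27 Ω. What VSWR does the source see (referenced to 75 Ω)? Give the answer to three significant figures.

VSWR ≈ 1.74

βl = 2π × 0.333 = 120°
tan(βl) = -1.74
Z_in = Z_0·(Z_L + jZ_0·tanβl)/(Z_0 + jZ_L·tanβl) = 57.8 − j32.7 Ω
Γ_s = (Z_in − Z_s)/(Z_in + Z_s) = (-17.2 − j32.7)/(133 − j32.7), |Γ_s| = 0.271
VSWR = (1 + |Γ_s|)/(1 − |Γ_s|)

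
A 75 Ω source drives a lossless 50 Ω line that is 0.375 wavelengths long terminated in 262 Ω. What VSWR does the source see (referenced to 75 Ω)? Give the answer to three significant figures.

VSWR ≈ 5.71

βl = 2π × 0.375 = 135°
tan(βl) = -1
Z_in = Z_0·(Z_L + jZ_0·tanβl)/(Z_0 + jZ_L·tanβl) = 18.4 + j46.5 Ω
Γ_s = (Z_in − Z_s)/(Z_in + Z_s) = (-56.6 + j46.5)/(93.4 + j46.5), |Γ_s| = 0.702
VSWR = (1 + |Γ_s|)/(1 − |Γ_s|)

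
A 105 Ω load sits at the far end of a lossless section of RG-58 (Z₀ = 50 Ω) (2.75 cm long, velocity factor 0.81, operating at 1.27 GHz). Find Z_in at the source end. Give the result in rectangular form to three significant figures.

Z_in ≈ 33.8 − j26.7 Ω

λ = v/f = 0.81·c / 1.27 GHz = 0.191 m
βl = 2π·l/λ = 2π × 0.144 = 51.7°
tan(βl) = tan(51.7°) = 1.27
Z_in = Z_0·(Z_L + jZ_0·tanβl)/(Z_0 + jZ_L·tanβl)
     = 50·(105 + j63.4)/(50 + j133)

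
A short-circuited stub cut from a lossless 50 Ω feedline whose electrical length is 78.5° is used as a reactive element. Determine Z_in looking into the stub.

Z_in ≈ +j246 Ω

tan(βl) = 4.92
For a short-circuited stub, Z_in = jZ_0·tan(βl)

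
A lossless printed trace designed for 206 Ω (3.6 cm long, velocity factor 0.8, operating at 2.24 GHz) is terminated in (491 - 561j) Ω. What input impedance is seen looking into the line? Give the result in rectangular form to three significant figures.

λ = v/f = 0.8·c / 2.24 GHz = 0.107 m
βl = 2π·l/λ = 2π × 0.336 = 121°
tan(βl) = tan(121°) = -1.67
Z_in = Z_0·(Z_L + jZ_0·tanβl)/(Z_0 + jZ_L·tanβl)
     = 206·(491 − j904)/(-729 − j818)

Z_in ≈ 65.5 + j182 Ω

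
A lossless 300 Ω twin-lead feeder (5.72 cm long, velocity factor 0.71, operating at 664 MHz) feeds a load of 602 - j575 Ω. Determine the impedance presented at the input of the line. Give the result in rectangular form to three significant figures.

Z_in ≈ 75.9 − j54.3 Ω

λ = v/f = 0.71·c / 664 MHz = 0.321 m
βl = 2π·l/λ = 2π × 0.178 = 64.2°
tan(βl) = tan(64.2°) = 2.07
Z_in = Z_0·(Z_L + jZ_0·tanβl)/(Z_0 + jZ_L·tanβl)
     = 300·(602 + j45.4)/(1490 + j1240)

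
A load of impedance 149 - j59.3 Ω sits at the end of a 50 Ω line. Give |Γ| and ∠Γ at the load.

Γ ≈ 0.556 ∠ -14.3°

Γ = (Z_L − Z_0)/(Z_L + Z_0) = (99 − j59.3)/(199 − j59.3)
|Γ| = 115/208 = 0.556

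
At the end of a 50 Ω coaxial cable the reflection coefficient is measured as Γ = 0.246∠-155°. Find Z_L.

Z_L = Z_0·(1 + Γ)/(1 − Γ) = 50·(0.777 − j0.104)/(1.22 + j0.104)

Z_L ≈ 31.2 − j6.9 Ω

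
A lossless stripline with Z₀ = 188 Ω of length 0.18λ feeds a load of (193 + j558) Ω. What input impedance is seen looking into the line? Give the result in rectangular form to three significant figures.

βl = 2π × 0.18 = 64.8°
tan(βl) = tan(64.8°) = 2.13
Z_in = Z_0·(Z_L + jZ_0·tanβl)/(Z_0 + jZ_L·tanβl)
     = 188·(193 + j958)/(-998 + j410)

Z_in ≈ 32.3 − j167 Ω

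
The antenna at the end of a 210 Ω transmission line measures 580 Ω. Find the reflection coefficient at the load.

Γ = (Z_L − Z_0)/(Z_L + Z_0) = (580 − 210)/(580 + 210) = 370/790

Γ = 0.468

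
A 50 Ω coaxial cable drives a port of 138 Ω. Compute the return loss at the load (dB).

Γ = (138 − 50)/(138 + 50) = 0.468
RL = −20·log₁₀|Γ| = −20·log₁₀(0.468)

RL ≈ 6.59 dB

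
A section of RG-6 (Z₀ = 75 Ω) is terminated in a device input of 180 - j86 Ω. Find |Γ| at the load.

|Γ| ≈ 0.504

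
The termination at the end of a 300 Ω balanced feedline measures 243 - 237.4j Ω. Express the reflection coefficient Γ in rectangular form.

Γ = (Z_L − Z_0)/(Z_L + Z_0) = (-57 − j237.4)/(543 − j237.4)

Γ ≈ 0.0723 − j0.406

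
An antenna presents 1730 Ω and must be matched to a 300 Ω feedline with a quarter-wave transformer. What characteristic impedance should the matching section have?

Z_qwt = √(Z_0·R_L) = √(300 × 1730) = √519000

Z_qwt ≈ 720 Ω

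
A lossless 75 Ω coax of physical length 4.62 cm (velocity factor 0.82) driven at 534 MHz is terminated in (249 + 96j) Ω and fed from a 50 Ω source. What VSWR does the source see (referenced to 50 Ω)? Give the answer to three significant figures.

λ = v/f = 0.82·c / 534 MHz = 0.461 m
βl = 2π·l/λ = 2π × 0.1 = 36.1°
tan(βl) = 0.729
Z_in = Z_0·(Z_L + jZ_0·tanβl)/(Z_0 + jZ_L·tanβl) = 65 − j101 Ω
Γ_s = (Z_in − Z_s)/(Z_in + Z_s) = (15 − j101)/(115 − j101), |Γ_s| = 0.667
VSWR = (1 + |Γ_s|)/(1 − |Γ_s|)

VSWR ≈ 5.01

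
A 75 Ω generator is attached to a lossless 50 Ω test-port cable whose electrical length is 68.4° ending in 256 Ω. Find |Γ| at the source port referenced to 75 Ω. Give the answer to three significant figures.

|Γ| ≈ 0.753

tan(βl) = 2.53
Z_in = Z_0·(Z_L + jZ_0·tanβl)/(Z_0 + jZ_L·tanβl) = 11.2 − j18.9 Ω
Γ_s = (Z_in − Z_s)/(Z_in + Z_s) = (-63.8 − j18.9)/(86.2 − j18.9), |Γ_s| = 0.753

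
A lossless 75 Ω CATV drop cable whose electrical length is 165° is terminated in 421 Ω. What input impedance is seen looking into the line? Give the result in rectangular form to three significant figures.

Z_in ≈ 138 + j188 Ω

tan(βl) = tan(165°) = -0.268
Z_in = Z_0·(Z_L + jZ_0·tanβl)/(Z_0 + jZ_L·tanβl)
     = 75·(421 − j20.1)/(75 − j113)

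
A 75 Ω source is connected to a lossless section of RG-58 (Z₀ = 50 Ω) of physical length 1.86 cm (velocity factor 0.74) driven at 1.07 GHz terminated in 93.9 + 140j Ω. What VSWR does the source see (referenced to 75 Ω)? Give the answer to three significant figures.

VSWR ≈ 4.82

λ = v/f = 0.74·c / 1.07 GHz = 0.207 m
βl = 2π·l/λ = 2π × 0.0896 = 32.3°
tan(βl) = 0.632
Z_in = Z_0·(Z_L + jZ_0·tanβl)/(Z_0 + jZ_L·tanβl) = 65.8 − j122 Ω
Γ_s = (Z_in − Z_s)/(Z_in + Z_s) = (-9.22 − j122)/(141 − j122), |Γ_s| = 0.656
VSWR = (1 + |Γ_s|)/(1 − |Γ_s|)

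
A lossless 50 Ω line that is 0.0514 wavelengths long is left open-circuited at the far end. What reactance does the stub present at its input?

βl = 2π × 0.0514 = 18.5°
tan(βl) = 0.335
For an open-circuited stub, Z_in = −jZ_0·cot(βl) = −jZ_0/tan(βl)

X_in ≈ -149 Ω (capacitive)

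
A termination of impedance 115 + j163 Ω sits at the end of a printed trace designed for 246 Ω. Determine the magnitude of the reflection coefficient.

|Γ| ≈ 0.528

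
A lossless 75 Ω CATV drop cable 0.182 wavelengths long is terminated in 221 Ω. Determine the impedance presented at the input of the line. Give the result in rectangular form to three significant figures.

Z_in ≈ 30 − j29.5 Ω

βl = 2π × 0.182 = 65.5°
tan(βl) = tan(65.5°) = 2.2
Z_in = Z_0·(Z_L + jZ_0·tanβl)/(Z_0 + jZ_L·tanβl)
     = 75·(221 + j165)/(75 + j485)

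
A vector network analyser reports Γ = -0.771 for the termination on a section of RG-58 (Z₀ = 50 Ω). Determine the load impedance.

Z_L = Z_0·(1 + Γ)/(1 − Γ) = 50·(0.229)/(1.77)

Z_L ≈ 6.47 Ω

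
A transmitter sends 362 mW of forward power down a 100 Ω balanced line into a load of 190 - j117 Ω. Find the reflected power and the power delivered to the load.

|Γ| = |(90 − j117)/(290 − j117)| = 0.472
|Γ|² = 0.223
P_refl = |Γ|²·P_inc = 80.7 mW, P_del = (1 − |Γ|²)·P_inc = 281 mW

P_reflected ≈ 80.7 mW; P_delivered ≈ 281 mW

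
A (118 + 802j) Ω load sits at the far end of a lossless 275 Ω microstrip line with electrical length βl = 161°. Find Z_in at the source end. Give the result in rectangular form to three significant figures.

Z_in ≈ 32.7 + j355 Ω

tan(βl) = tan(161°) = -0.344
Z_in = Z_0·(Z_L + jZ_0·tanβl)/(Z_0 + jZ_L·tanβl)
     = 275·(118 + j707)/(551 − j40.6)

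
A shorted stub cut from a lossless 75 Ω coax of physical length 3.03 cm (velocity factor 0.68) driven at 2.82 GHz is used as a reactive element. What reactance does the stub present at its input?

λ = v/f = 0.68·c / 2.82 GHz = 0.0723 m
βl = 2π·l/λ = 2π × 0.419 = 151°
tan(βl) = -0.559
For a shorted stub, Z_in = jZ_0·tan(βl)

X_in ≈ -41.9 Ω (capacitive)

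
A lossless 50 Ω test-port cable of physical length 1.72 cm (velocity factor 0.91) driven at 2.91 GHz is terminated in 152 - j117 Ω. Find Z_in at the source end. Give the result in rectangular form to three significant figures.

λ = v/f = 0.91·c / 2.91 GHz = 0.0938 m
βl = 2π·l/λ = 2π × 0.183 = 66°
tan(βl) = tan(66°) = 2.25
Z_in = Z_0·(Z_L + jZ_0·tanβl)/(Z_0 + jZ_L·tanβl)
     = 50·(152 − j4.68)/(313 + j341)

Z_in ≈ 10.7 − j12.4 Ω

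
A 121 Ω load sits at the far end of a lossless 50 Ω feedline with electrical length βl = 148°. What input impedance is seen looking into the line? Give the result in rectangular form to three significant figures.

tan(βl) = tan(148°) = -0.625
Z_in = Z_0·(Z_L + jZ_0·tanβl)/(Z_0 + jZ_L·tanβl)
     = 50·(121 − j31.2)/(50 − j75.6)

Z_in ≈ 51.2 + j46.2 Ω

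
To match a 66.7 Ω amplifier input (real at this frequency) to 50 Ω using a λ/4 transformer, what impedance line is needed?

Z_qwt ≈ 57.7 Ω

Z_qwt = √(Z_0·R_L) = √(50 × 66.7) = √3335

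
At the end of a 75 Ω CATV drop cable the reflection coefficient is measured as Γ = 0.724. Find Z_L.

Z_L = Z_0·(1 + Γ)/(1 − Γ) = 75·(1.72)/(0.276)

Z_L ≈ 468 Ω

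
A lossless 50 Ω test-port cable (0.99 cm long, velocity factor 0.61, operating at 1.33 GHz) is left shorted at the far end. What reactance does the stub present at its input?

X_in ≈ 24.3 Ω (inductive)

λ = v/f = 0.61·c / 1.33 GHz = 0.138 m
βl = 2π·l/λ = 2π × 0.072 = 25.9°
tan(βl) = 0.486
For a shorted stub, Z_in = jZ_0·tan(βl)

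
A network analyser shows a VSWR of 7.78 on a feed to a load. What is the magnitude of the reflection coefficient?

|Γ| = (S − 1)/(S + 1) = (7.78 − 1)/(7.78 + 1) = 6.78/8.78

|Γ| ≈ 0.772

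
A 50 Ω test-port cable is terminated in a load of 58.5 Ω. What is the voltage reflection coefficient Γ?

Γ = 0.0783

Γ = (Z_L − Z_0)/(Z_L + Z_0) = (58.5 − 50)/(58.5 + 50) = 8.5/108.5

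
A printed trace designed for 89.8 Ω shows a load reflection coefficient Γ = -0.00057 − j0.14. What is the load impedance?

Z_L = Z_0·(1 + Γ)/(1 − Γ) = 89.8·(0.999 − j0.14)/(1 + j0.14)

Z_L ≈ 86.3 − j24.6 Ω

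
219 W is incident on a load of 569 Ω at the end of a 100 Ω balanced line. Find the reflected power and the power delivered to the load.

P_reflected ≈ 108 W; P_delivered ≈ 111 W

Γ = (569 − 100)/(569 + 100) = 0.701
|Γ|² = 0.491
P_refl = |Γ|²·P_inc = 108 W, P_del = (1 − |Γ|²)·P_inc = 111 W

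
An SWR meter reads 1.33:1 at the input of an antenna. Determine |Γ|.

|Γ| ≈ 0.142

|Γ| = (S − 1)/(S + 1) = (1.33 − 1)/(1.33 + 1) = 0.33/2.33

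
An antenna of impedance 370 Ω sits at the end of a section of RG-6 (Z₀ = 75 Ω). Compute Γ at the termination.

Γ = (Z_L − Z_0)/(Z_L + Z_0) = (370 − 75)/(370 + 75) = 295/445

Γ = 0.663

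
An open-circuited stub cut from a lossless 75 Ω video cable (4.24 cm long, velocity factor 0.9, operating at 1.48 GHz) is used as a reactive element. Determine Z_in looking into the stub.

λ = v/f = 0.9·c / 1.48 GHz = 0.182 m
βl = 2π·l/λ = 2π × 0.232 = 83.7°
tan(βl) = 9.01
For an open-circuited stub, Z_in = −jZ_0·cot(βl) = −jZ_0/tan(βl)

Z_in ≈ −j8.32 Ω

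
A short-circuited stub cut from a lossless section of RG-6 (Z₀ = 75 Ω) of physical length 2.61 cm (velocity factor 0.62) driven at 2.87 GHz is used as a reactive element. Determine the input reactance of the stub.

λ = v/f = 0.62·c / 2.87 GHz = 0.0648 m
βl = 2π·l/λ = 2π × 0.403 = 145°
tan(βl) = -0.701
For a short-circuited stub, Z_in = jZ_0·tan(βl)

X_in ≈ -52.6 Ω (capacitive)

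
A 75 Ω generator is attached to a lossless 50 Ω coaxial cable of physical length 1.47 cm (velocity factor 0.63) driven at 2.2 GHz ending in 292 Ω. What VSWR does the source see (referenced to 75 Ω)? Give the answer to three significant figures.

λ = v/f = 0.63·c / 2.2 GHz = 0.0859 m
βl = 2π·l/λ = 2π × 0.171 = 61.6°
tan(βl) = 1.85
Z_in = Z_0·(Z_L + jZ_0·tanβl)/(Z_0 + jZ_L·tanβl) = 11 − j26 Ω
Γ_s = (Z_in − Z_s)/(Z_in + Z_s) = (-64 − j26)/(86 − j26), |Γ_s| = 0.769
VSWR = (1 + |Γ_s|)/(1 − |Γ_s|)

VSWR ≈ 7.68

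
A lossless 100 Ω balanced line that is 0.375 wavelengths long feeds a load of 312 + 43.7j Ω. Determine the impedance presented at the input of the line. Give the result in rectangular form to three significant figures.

Z_in ≈ 52.9 + j75.6 Ω

βl = 2π × 0.375 = 135°
tan(βl) = tan(135°) = -1
Z_in = Z_0·(Z_L + jZ_0·tanβl)/(Z_0 + jZ_L·tanβl)
     = 100·(312 − j56.3)/(144 − j312)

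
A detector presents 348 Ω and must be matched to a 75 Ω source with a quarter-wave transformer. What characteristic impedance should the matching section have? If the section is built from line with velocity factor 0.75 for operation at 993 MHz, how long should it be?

Z_qwt ≈ 162 Ω; length ≈ 5.66 cm

Z_qwt = √(Z_0·R_L) = √(75 × 348) = √26100
λ = 0.75·c/f = 0.227 m, so l = λ/4 = 0.0566 m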